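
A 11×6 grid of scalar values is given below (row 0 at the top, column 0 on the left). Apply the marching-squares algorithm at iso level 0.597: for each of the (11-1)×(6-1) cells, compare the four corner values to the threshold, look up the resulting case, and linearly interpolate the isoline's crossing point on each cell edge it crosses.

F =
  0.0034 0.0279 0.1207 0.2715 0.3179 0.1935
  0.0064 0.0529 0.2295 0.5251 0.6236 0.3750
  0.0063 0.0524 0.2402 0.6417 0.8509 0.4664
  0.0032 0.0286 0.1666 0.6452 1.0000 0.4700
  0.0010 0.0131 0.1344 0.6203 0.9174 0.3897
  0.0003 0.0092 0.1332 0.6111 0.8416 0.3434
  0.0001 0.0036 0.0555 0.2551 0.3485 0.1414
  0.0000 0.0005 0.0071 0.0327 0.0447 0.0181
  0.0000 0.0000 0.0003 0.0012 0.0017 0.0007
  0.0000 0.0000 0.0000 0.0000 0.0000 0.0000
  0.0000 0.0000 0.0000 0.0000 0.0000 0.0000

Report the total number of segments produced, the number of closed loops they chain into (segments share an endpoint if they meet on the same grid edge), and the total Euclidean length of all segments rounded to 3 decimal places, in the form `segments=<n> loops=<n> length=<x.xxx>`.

segments=14 loops=1 length=10.791

cell (0,3): code 0100 → (0.913,4.000)–(1.000,3.730)
cell (0,4): code 1000 → (1.000,4.107)–(0.913,4.000)
cell (1,2): code 0100 → (1.617,3.000)–(2.000,2.889)
cell (1,3): code 1110 → (1.000,3.730)–(1.617,3.000)
cell (1,4): code 1001 → (2.000,4.660)–(1.000,4.107)
cell (2,2): code 0110 → (2.000,2.889)–(3.000,2.899)
cell (2,4): code 1001 → (3.000,4.760)–(2.000,4.660)
cell (3,2): code 0110 → (3.000,2.899)–(4.000,2.952)
cell (3,4): code 1001 → (4.000,4.607)–(3.000,4.760)
cell (4,2): code 0110 → (4.000,2.952)–(5.000,2.970)
cell (4,4): code 1001 → (5.000,4.491)–(4.000,4.607)
cell (5,2): code 0010 → (5.000,2.970)–(5.040,3.000)
cell (5,3): code 0011 → (5.040,3.000)–(5.496,4.000)
cell (5,4): code 0001 → (5.496,4.000)–(5.000,4.491)
total: 14 segments, chained into 1 closed loop(s), length Σ = 10.790838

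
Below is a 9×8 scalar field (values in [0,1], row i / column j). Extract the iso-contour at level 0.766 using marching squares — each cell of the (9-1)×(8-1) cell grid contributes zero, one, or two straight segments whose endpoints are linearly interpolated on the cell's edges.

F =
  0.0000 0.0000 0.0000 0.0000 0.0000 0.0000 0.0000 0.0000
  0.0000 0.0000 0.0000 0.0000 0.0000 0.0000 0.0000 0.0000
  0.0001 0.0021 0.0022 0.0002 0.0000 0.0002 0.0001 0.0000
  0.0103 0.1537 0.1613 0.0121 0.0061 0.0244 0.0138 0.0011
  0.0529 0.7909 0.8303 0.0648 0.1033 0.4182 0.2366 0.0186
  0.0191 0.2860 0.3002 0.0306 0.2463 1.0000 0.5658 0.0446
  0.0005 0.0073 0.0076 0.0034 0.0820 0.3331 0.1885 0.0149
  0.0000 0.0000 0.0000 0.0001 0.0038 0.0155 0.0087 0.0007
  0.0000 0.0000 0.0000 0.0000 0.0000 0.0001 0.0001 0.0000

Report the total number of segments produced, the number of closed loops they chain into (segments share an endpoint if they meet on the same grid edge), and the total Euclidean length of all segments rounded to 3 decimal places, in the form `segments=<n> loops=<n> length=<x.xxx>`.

cell (3,0): code 0100 → (3.961,1.000)–(4.000,0.966)
cell (3,1): code 1100 → (3.904,2.000)–(3.961,1.000)
cell (3,2): code 1000 → (4.000,2.084)–(3.904,2.000)
cell (4,0): code 0010 → (4.000,0.966)–(4.049,1.000)
cell (4,1): code 0011 → (4.049,1.000)–(4.121,2.000)
cell (4,2): code 0001 → (4.121,2.000)–(4.000,2.084)
cell (4,4): code 0100 → (4.598,5.000)–(5.000,4.690)
cell (4,5): code 1000 → (5.000,5.539)–(4.598,5.000)
cell (5,4): code 0010 → (5.000,4.690)–(5.351,5.000)
cell (5,5): code 0001 → (5.351,5.000)–(5.000,5.539)
total: 10 segments, chained into 2 closed loop(s), length Σ = 4.682925

segments=10 loops=2 length=4.683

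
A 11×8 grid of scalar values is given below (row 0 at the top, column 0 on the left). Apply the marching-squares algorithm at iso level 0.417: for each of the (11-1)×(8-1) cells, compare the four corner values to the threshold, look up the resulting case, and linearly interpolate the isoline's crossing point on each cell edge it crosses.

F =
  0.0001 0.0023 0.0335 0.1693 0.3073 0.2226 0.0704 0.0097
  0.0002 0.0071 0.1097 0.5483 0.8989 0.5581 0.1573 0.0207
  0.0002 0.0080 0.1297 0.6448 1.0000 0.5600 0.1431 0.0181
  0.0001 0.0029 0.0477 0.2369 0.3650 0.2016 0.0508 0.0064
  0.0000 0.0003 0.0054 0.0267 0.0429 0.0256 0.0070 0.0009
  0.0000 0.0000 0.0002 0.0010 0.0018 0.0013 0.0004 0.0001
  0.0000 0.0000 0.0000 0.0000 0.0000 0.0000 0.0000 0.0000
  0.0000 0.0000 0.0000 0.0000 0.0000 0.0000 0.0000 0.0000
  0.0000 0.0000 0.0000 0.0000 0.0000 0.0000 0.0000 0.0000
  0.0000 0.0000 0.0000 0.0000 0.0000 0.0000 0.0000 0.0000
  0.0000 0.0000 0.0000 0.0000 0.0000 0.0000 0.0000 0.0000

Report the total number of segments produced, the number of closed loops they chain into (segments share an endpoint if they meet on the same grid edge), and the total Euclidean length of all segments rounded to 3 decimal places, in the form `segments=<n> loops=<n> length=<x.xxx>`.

cell (0,2): code 0100 → (0.654,3.000)–(1.000,2.701)
cell (0,3): code 1100 → (0.185,4.000)–(0.654,3.000)
cell (0,4): code 1100 → (0.579,5.000)–(0.185,4.000)
cell (0,5): code 1000 → (1.000,5.352)–(0.579,5.000)
cell (1,2): code 0110 → (1.000,2.701)–(2.000,2.558)
cell (1,5): code 1001 → (2.000,5.343)–(1.000,5.352)
cell (2,2): code 0010 → (2.000,2.558)–(2.558,3.000)
cell (2,3): code 0011 → (2.558,3.000)–(2.918,4.000)
cell (2,4): code 0011 → (2.918,4.000)–(2.399,5.000)
cell (2,5): code 0001 → (2.399,5.000)–(2.000,5.343)
total: 10 segments, chained into 1 closed loop(s), length Σ = 8.623445

segments=10 loops=1 length=8.623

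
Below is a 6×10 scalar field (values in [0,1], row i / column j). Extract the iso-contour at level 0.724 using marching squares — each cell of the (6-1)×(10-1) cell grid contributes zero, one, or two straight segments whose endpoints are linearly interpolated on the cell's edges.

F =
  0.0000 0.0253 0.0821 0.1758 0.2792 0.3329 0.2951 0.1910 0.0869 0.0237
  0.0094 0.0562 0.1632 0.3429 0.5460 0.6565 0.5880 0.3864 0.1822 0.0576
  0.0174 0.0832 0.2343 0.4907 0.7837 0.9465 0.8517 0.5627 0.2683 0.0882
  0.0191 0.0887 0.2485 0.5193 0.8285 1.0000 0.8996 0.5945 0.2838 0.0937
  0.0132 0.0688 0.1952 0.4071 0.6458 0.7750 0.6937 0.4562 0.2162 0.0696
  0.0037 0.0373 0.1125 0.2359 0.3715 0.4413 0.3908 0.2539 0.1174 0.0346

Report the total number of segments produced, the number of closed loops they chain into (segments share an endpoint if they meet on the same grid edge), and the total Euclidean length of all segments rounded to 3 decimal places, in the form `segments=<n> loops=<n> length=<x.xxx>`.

cell (1,3): code 0100 → (1.749,4.000)–(2.000,3.796)
cell (1,4): code 1100 → (1.233,5.000)–(1.749,4.000)
cell (1,5): code 1100 → (1.516,6.000)–(1.233,5.000)
cell (1,6): code 1000 → (2.000,6.442)–(1.516,6.000)
cell (2,3): code 0110 → (2.000,3.796)–(3.000,3.662)
cell (2,6): code 1001 → (3.000,6.576)–(2.000,6.442)
cell (3,3): code 0010 → (3.000,3.662)–(3.572,4.000)
cell (3,4): code 0111 → (3.572,4.000)–(4.000,4.605)
cell (3,5): code 1011 → (4.000,5.627)–(3.853,6.000)
cell (3,6): code 0001 → (3.853,6.000)–(3.000,6.576)
cell (4,4): code 0010 → (4.000,4.605)–(4.153,5.000)
cell (4,5): code 0001 → (4.153,5.000)–(4.000,5.627)
total: 12 segments, chained into 1 closed loop(s), length Σ = 9.065621

segments=12 loops=1 length=9.066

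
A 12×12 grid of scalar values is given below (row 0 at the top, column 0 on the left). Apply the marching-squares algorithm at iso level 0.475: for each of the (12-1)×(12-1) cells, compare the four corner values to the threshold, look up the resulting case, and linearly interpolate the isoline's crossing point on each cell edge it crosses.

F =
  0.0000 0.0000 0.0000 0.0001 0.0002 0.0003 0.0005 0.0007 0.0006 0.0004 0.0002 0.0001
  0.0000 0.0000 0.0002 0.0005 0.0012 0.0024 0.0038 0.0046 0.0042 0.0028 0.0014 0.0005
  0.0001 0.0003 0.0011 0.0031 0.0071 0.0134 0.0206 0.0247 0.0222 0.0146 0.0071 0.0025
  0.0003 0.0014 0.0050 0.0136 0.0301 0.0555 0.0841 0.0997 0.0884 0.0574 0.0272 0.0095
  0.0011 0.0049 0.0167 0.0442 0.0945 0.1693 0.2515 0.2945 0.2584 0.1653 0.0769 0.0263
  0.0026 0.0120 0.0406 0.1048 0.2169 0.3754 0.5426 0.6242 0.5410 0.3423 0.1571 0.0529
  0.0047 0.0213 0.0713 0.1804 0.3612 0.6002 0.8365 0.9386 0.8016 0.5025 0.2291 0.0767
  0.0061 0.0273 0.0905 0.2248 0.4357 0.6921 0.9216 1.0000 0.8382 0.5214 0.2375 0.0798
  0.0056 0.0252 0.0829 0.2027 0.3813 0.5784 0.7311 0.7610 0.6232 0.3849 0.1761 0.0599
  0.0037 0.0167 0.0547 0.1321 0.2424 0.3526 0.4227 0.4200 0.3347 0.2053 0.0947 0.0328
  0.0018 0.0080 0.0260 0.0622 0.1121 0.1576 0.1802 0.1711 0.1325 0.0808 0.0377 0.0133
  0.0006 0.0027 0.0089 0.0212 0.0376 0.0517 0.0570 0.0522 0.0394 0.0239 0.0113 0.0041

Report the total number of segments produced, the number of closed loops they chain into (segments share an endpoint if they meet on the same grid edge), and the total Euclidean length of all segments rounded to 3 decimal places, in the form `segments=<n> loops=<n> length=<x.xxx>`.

segments=18 loops=1 length=14.553

cell (4,5): code 0100 → (4.768,6.000)–(5.000,5.596)
cell (4,6): code 1100 → (4.547,7.000)–(4.768,6.000)
cell (4,7): code 1100 → (4.766,8.000)–(4.547,7.000)
cell (4,8): code 1000 → (5.000,8.332)–(4.766,8.000)
cell (5,4): code 0100 → (5.443,5.000)–(6.000,4.476)
cell (5,5): code 1110 → (5.000,5.596)–(5.443,5.000)
cell (5,8): code 1101 → (5.828,9.000)–(5.000,8.332)
cell (5,9): code 1000 → (6.000,9.101)–(5.828,9.000)
cell (6,4): code 0110 → (6.000,4.476)–(7.000,4.153)
cell (6,9): code 1001 → (7.000,9.163)–(6.000,9.101)
cell (7,4): code 0110 → (7.000,4.153)–(8.000,4.475)
cell (7,8): code 1011 → (8.000,8.622)–(7.340,9.000)
cell (7,9): code 0001 → (7.340,9.000)–(7.000,9.163)
cell (8,4): code 0010 → (8.000,4.475)–(8.458,5.000)
cell (8,5): code 0011 → (8.458,5.000)–(8.830,6.000)
cell (8,6): code 0011 → (8.830,6.000)–(8.839,7.000)
cell (8,7): code 0011 → (8.839,7.000)–(8.514,8.000)
cell (8,8): code 0001 → (8.514,8.000)–(8.000,8.622)
total: 18 segments, chained into 1 closed loop(s), length Σ = 14.552854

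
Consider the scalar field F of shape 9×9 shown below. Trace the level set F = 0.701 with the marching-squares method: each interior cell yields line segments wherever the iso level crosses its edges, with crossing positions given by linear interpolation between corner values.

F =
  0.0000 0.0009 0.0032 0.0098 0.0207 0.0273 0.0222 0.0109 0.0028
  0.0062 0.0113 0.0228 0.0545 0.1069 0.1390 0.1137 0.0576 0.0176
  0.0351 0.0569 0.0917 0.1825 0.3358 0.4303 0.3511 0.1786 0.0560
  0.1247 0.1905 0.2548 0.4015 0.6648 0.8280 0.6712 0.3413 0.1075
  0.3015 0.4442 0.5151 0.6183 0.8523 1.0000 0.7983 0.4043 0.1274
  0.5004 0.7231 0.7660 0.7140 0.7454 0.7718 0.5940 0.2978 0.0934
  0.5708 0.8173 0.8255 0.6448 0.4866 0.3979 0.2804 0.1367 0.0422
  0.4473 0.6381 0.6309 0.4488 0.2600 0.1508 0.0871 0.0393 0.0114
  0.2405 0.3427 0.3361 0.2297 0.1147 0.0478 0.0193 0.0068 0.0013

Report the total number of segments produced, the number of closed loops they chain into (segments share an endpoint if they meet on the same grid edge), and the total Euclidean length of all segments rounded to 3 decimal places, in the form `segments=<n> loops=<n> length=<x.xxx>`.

segments=20 loops=1 length=15.685

cell (2,4): code 0100 → (2.681,5.000)–(3.000,4.222)
cell (2,5): code 1000 → (3.000,5.810)–(2.681,5.000)
cell (3,3): code 0100 → (3.193,4.000)–(4.000,3.353)
cell (3,4): code 1110 → (3.000,4.222)–(3.193,4.000)
cell (3,5): code 1101 → (3.234,6.000)–(3.000,5.810)
cell (3,6): code 1000 → (4.000,6.247)–(3.234,6.000)
cell (4,0): code 0100 → (4.921,1.000)–(5.000,0.901)
cell (4,1): code 1100 → (4.741,2.000)–(4.921,1.000)
cell (4,2): code 1100 → (4.864,3.000)–(4.741,2.000)
cell (4,3): code 1110 → (4.000,3.353)–(4.864,3.000)
cell (4,5): code 1011 → (5.000,5.398)–(4.476,6.000)
cell (4,6): code 0001 → (4.476,6.000)–(4.000,6.247)
cell (5,0): code 0110 → (5.000,0.901)–(6.000,0.528)
cell (5,2): code 1011 → (6.000,2.689)–(5.188,3.000)
cell (5,3): code 0011 → (5.188,3.000)–(5.172,4.000)
cell (5,4): code 0011 → (5.172,4.000)–(5.189,5.000)
cell (5,5): code 0001 → (5.189,5.000)–(5.000,5.398)
cell (6,0): code 0010 → (6.000,0.528)–(6.649,1.000)
cell (6,1): code 0011 → (6.649,1.000)–(6.640,2.000)
cell (6,2): code 0001 → (6.640,2.000)–(6.000,2.689)
total: 20 segments, chained into 1 closed loop(s), length Σ = 15.685235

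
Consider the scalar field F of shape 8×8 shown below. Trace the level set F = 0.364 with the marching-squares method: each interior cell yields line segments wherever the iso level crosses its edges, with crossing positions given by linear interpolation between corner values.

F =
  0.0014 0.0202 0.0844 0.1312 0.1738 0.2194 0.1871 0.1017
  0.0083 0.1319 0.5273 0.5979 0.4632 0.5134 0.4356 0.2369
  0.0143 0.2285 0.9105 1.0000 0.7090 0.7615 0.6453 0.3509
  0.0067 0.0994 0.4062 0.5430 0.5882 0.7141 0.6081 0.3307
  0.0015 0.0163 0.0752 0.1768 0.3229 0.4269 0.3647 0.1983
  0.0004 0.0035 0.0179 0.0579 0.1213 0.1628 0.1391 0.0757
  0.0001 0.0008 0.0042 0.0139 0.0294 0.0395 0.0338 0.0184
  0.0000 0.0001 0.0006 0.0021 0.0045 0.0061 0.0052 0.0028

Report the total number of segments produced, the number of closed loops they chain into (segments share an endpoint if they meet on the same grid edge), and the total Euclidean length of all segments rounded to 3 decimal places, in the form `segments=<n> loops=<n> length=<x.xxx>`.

segments=18 loops=1 length=15.262

cell (0,1): code 0100 → (0.631,2.000)–(1.000,1.587)
cell (0,2): code 1100 → (0.499,3.000)–(0.631,2.000)
cell (0,3): code 1100 → (0.657,4.000)–(0.499,3.000)
cell (0,4): code 1100 → (0.492,5.000)–(0.657,4.000)
cell (0,5): code 1100 → (0.712,6.000)–(0.492,5.000)
cell (0,6): code 1000 → (1.000,6.360)–(0.712,6.000)
cell (1,1): code 0110 → (1.000,1.587)–(2.000,1.199)
cell (1,6): code 1001 → (2.000,6.956)–(1.000,6.360)
cell (2,1): code 0110 → (2.000,1.199)–(3.000,1.862)
cell (2,6): code 1001 → (3.000,6.880)–(2.000,6.956)
cell (3,1): code 0010 → (3.000,1.862)–(3.127,2.000)
cell (3,2): code 0011 → (3.127,2.000)–(3.489,3.000)
cell (3,3): code 0011 → (3.489,3.000)–(3.845,4.000)
cell (3,4): code 0111 → (3.845,4.000)–(4.000,4.395)
cell (3,6): code 1001 → (4.000,6.004)–(3.000,6.880)
cell (4,4): code 0010 → (4.000,4.395)–(4.238,5.000)
cell (4,5): code 0011 → (4.238,5.000)–(4.003,6.000)
cell (4,6): code 0001 → (4.003,6.000)–(4.000,6.004)
total: 18 segments, chained into 1 closed loop(s), length Σ = 15.261892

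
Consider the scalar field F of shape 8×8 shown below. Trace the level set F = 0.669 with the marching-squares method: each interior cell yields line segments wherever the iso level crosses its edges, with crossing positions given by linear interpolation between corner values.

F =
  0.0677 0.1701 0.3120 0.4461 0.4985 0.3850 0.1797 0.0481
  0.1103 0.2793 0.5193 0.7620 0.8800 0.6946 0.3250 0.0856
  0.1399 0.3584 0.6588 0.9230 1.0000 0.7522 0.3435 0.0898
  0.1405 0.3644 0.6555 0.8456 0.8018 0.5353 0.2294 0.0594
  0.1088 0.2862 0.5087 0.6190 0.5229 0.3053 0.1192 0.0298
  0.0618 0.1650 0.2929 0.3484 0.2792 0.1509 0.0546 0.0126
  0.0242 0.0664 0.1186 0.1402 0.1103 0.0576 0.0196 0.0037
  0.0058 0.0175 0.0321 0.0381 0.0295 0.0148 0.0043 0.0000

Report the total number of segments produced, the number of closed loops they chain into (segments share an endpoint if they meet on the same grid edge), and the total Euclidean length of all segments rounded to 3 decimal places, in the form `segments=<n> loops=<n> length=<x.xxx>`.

segments=12 loops=1 length=10.070

cell (0,2): code 0100 → (0.706,3.000)–(1.000,2.617)
cell (0,3): code 1100 → (0.447,4.000)–(0.706,3.000)
cell (0,4): code 1100 → (0.917,5.000)–(0.447,4.000)
cell (0,5): code 1000 → (1.000,5.069)–(0.917,5.000)
cell (1,2): code 0110 → (1.000,2.617)–(2.000,2.039)
cell (1,5): code 1001 → (2.000,5.204)–(1.000,5.069)
cell (2,2): code 0110 → (2.000,2.039)–(3.000,2.071)
cell (2,4): code 1011 → (3.000,4.498)–(2.384,5.000)
cell (2,5): code 0001 → (2.384,5.000)–(2.000,5.204)
cell (3,2): code 0010 → (3.000,2.071)–(3.779,3.000)
cell (3,3): code 0011 → (3.779,3.000)–(3.476,4.000)
cell (3,4): code 0001 → (3.476,4.000)–(3.000,4.498)
total: 12 segments, chained into 1 closed loop(s), length Σ = 10.069553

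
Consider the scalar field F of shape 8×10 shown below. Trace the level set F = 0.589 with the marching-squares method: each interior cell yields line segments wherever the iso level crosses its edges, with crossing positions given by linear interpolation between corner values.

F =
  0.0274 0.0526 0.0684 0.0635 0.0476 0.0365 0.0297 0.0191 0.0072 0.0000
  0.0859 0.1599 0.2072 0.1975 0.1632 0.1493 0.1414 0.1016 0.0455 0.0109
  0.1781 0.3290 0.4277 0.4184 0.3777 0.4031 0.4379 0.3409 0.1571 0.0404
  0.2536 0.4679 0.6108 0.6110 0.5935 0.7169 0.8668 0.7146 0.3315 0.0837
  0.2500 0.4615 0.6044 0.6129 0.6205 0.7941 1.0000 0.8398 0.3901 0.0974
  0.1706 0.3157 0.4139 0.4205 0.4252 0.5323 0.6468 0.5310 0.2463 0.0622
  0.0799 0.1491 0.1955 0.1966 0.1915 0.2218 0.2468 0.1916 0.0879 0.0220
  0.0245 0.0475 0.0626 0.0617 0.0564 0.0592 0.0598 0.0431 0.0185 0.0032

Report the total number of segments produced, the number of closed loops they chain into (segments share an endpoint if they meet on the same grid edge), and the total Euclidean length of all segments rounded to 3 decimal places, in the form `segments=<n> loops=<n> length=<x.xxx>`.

segments=18 loops=1 length=14.262

cell (2,1): code 0100 → (2.881,2.000)–(3.000,1.847)
cell (2,2): code 1100 → (2.886,3.000)–(2.881,2.000)
cell (2,3): code 1100 → (2.979,4.000)–(2.886,3.000)
cell (2,4): code 1100 → (2.592,5.000)–(2.979,4.000)
cell (2,5): code 1100 → (2.352,6.000)–(2.592,5.000)
cell (2,6): code 1100 → (2.664,7.000)–(2.352,6.000)
cell (2,7): code 1000 → (3.000,7.328)–(2.664,7.000)
cell (3,1): code 0110 → (3.000,1.847)–(4.000,1.892)
cell (3,7): code 1001 → (4.000,7.558)–(3.000,7.328)
cell (4,1): code 0010 → (4.000,1.892)–(4.081,2.000)
cell (4,2): code 0011 → (4.081,2.000)–(4.124,3.000)
cell (4,3): code 0011 → (4.124,3.000)–(4.161,4.000)
cell (4,4): code 0011 → (4.161,4.000)–(4.783,5.000)
cell (4,5): code 0111 → (4.783,5.000)–(5.000,5.495)
cell (4,6): code 1011 → (5.000,6.499)–(4.812,7.000)
cell (4,7): code 0001 → (4.812,7.000)–(4.000,7.558)
cell (5,5): code 0010 → (5.000,5.495)–(5.144,6.000)
cell (5,6): code 0001 → (5.144,6.000)–(5.000,6.499)
total: 18 segments, chained into 1 closed loop(s), length Σ = 14.261918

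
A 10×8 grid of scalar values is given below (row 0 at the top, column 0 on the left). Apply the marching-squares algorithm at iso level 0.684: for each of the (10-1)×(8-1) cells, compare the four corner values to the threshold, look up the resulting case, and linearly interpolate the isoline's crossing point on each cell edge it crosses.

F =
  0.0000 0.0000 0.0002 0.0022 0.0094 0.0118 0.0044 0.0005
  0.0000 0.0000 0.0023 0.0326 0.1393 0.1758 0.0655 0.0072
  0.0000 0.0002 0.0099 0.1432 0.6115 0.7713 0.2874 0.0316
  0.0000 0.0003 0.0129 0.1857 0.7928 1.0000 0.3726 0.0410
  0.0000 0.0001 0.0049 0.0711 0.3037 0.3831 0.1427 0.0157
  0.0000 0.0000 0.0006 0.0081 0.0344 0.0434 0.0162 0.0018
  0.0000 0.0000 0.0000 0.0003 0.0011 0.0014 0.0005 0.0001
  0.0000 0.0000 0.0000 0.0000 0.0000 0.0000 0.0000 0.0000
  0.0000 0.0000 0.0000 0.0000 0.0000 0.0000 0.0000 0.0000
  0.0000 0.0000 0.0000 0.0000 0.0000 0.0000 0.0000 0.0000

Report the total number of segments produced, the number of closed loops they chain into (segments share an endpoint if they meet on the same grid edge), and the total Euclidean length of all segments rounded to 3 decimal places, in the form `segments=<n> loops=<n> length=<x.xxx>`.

segments=8 loops=1 length=5.125

cell (1,4): code 0100 → (1.853,5.000)–(2.000,4.454)
cell (1,5): code 1000 → (2.000,5.180)–(1.853,5.000)
cell (2,3): code 0100 → (2.400,4.000)–(3.000,3.821)
cell (2,4): code 1110 → (2.000,4.454)–(2.400,4.000)
cell (2,5): code 1001 → (3.000,5.504)–(2.000,5.180)
cell (3,3): code 0010 → (3.000,3.821)–(3.222,4.000)
cell (3,4): code 0011 → (3.222,4.000)–(3.512,5.000)
cell (3,5): code 0001 → (3.512,5.000)–(3.000,5.504)
total: 8 segments, chained into 1 closed loop(s), length Σ = 5.125297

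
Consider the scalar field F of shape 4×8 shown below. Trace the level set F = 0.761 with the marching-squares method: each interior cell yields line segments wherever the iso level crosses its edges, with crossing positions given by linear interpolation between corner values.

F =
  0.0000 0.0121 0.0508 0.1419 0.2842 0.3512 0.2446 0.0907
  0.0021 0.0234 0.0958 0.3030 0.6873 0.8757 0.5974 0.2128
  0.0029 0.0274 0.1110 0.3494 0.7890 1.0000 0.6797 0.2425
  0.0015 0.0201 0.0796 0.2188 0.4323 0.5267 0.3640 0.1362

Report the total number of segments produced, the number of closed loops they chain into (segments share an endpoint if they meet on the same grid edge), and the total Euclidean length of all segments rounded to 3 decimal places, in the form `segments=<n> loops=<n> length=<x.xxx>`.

cell (0,4): code 0100 → (0.781,5.000)–(1.000,4.391)
cell (0,5): code 1000 → (1.000,5.412)–(0.781,5.000)
cell (1,3): code 0100 → (1.725,4.000)–(2.000,3.936)
cell (1,4): code 1110 → (1.000,4.391)–(1.725,4.000)
cell (1,5): code 1001 → (2.000,5.746)–(1.000,5.412)
cell (2,3): code 0010 → (2.000,3.936)–(2.078,4.000)
cell (2,4): code 0011 → (2.078,4.000)–(2.505,5.000)
cell (2,5): code 0001 → (2.505,5.000)–(2.000,5.746)
total: 8 segments, chained into 1 closed loop(s), length Σ = 5.363102

segments=8 loops=1 length=5.363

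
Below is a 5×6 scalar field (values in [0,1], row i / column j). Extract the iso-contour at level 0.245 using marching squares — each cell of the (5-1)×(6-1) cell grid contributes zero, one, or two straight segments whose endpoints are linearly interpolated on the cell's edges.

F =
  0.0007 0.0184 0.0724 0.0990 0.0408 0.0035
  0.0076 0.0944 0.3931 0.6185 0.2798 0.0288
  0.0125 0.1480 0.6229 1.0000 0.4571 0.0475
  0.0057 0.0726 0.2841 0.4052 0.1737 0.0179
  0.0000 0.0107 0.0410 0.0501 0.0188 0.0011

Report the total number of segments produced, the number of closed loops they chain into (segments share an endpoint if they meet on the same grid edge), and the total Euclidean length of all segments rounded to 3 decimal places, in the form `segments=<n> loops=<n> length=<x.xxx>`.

segments=12 loops=1 length=9.769

cell (0,1): code 0100 → (0.538,2.000)–(1.000,1.504)
cell (0,2): code 1100 → (0.281,3.000)–(0.538,2.000)
cell (0,3): code 1100 → (0.854,4.000)–(0.281,3.000)
cell (0,4): code 1000 → (1.000,4.139)–(0.854,4.000)
cell (1,1): code 0110 → (1.000,1.504)–(2.000,1.204)
cell (1,4): code 1001 → (2.000,4.518)–(1.000,4.139)
cell (2,1): code 0110 → (2.000,1.204)–(3.000,1.815)
cell (2,3): code 1011 → (3.000,3.692)–(2.748,4.000)
cell (2,4): code 0001 → (2.748,4.000)–(2.000,4.518)
cell (3,1): code 0010 → (3.000,1.815)–(3.161,2.000)
cell (3,2): code 0011 → (3.161,2.000)–(3.451,3.000)
cell (3,3): code 0001 → (3.451,3.000)–(3.000,3.692)
total: 12 segments, chained into 1 closed loop(s), length Σ = 9.769355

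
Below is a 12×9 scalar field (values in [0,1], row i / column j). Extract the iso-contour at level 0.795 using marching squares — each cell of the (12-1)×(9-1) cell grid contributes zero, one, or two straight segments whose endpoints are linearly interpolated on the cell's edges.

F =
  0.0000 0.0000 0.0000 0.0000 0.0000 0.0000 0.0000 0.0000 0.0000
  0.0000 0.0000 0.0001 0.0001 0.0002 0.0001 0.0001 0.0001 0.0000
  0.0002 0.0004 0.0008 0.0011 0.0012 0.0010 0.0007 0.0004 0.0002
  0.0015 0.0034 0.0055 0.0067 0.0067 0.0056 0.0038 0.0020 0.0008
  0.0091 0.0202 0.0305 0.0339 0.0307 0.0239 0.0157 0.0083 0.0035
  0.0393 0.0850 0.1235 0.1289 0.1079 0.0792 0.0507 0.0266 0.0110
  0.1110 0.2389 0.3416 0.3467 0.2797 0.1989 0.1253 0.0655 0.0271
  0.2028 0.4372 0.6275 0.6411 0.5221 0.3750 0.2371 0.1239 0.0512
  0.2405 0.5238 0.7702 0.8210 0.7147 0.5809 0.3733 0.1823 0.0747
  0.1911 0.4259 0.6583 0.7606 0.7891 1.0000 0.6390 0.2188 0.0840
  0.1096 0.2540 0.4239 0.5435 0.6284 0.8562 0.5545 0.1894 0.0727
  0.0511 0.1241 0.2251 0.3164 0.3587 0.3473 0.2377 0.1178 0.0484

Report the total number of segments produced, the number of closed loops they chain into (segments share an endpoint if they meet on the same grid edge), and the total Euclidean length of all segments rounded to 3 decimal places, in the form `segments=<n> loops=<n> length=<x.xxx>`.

segments=10 loops=2 length=6.635

cell (7,2): code 0100 → (7.855,3.000)–(8.000,2.488)
cell (7,3): code 1000 → (8.000,3.245)–(7.855,3.000)
cell (8,2): code 0010 → (8.000,2.488)–(8.430,3.000)
cell (8,3): code 0001 → (8.430,3.000)–(8.000,3.245)
cell (8,4): code 0100 → (8.511,5.000)–(9.000,4.028)
cell (8,5): code 1000 → (9.000,5.568)–(8.511,5.000)
cell (9,4): code 0110 → (9.000,4.028)–(10.000,4.731)
cell (9,5): code 1001 → (10.000,5.203)–(9.000,5.568)
cell (10,4): code 0010 → (10.000,4.731)–(10.120,5.000)
cell (10,5): code 0001 → (10.120,5.000)–(10.000,5.203)
total: 10 segments, chained into 2 closed loop(s), length Σ = 6.634730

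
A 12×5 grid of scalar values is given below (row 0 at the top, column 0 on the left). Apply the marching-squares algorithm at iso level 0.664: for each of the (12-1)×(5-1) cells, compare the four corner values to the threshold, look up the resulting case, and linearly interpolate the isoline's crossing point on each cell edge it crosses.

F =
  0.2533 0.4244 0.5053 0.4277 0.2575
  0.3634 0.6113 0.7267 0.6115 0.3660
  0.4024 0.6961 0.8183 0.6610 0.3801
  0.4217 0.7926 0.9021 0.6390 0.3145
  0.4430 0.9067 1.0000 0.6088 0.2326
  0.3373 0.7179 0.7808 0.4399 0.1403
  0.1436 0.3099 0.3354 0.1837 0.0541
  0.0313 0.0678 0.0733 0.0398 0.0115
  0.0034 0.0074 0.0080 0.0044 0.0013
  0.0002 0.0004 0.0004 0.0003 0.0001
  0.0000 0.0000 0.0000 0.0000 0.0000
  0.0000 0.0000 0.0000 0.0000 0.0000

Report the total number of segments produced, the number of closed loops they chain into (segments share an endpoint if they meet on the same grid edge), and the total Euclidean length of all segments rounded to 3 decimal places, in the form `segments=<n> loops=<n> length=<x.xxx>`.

segments=14 loops=1 length=11.359

cell (0,1): code 0100 → (0.717,2.000)–(1.000,1.457)
cell (0,2): code 1000 → (1.000,2.544)–(0.717,2.000)
cell (1,0): code 0100 → (1.621,1.000)–(2.000,0.891)
cell (1,1): code 1110 → (1.000,1.457)–(1.621,1.000)
cell (1,2): code 1001 → (2.000,2.981)–(1.000,2.544)
cell (2,0): code 0110 → (2.000,0.891)–(3.000,0.653)
cell (2,2): code 1001 → (3.000,2.905)–(2.000,2.981)
cell (3,0): code 0110 → (3.000,0.653)–(4.000,0.477)
cell (3,2): code 1001 → (4.000,2.859)–(3.000,2.905)
cell (4,0): code 0110 → (4.000,0.477)–(5.000,0.858)
cell (4,2): code 1001 → (5.000,2.343)–(4.000,2.859)
cell (5,0): code 0010 → (5.000,0.858)–(5.132,1.000)
cell (5,1): code 0011 → (5.132,1.000)–(5.262,2.000)
cell (5,2): code 0001 → (5.262,2.000)–(5.000,2.343)
total: 14 segments, chained into 1 closed loop(s), length Σ = 11.359228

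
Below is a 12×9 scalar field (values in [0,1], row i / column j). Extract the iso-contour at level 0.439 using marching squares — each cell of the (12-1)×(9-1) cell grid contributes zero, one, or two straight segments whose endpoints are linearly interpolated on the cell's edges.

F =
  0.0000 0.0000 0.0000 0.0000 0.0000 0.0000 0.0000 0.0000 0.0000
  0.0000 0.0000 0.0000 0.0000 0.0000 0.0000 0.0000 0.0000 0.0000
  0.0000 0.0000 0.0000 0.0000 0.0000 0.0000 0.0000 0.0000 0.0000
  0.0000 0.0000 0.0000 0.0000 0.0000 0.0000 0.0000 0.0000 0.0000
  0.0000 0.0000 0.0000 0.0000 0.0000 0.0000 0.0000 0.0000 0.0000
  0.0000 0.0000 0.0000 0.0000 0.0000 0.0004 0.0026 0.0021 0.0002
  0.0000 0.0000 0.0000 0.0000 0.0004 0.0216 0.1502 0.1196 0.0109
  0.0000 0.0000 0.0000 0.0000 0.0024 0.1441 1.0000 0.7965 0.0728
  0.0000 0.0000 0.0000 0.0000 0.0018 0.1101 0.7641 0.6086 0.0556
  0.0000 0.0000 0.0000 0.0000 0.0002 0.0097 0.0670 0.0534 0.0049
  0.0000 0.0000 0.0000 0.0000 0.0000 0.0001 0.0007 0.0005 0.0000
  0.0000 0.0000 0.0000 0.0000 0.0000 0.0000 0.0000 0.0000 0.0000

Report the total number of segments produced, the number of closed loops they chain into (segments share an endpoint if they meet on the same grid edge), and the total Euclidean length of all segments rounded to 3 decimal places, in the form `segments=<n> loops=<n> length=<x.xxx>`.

segments=8 loops=1 length=6.819

cell (6,5): code 0100 → (6.340,6.000)–(7.000,5.345)
cell (6,6): code 1100 → (6.472,7.000)–(6.340,6.000)
cell (6,7): code 1000 → (7.000,7.494)–(6.472,7.000)
cell (7,5): code 0110 → (7.000,5.345)–(8.000,5.503)
cell (7,7): code 1001 → (8.000,7.307)–(7.000,7.494)
cell (8,5): code 0010 → (8.000,5.503)–(8.466,6.000)
cell (8,6): code 0011 → (8.466,6.000)–(8.305,7.000)
cell (8,7): code 0001 → (8.305,7.000)–(8.000,7.307)
total: 8 segments, chained into 1 closed loop(s), length Σ = 6.819305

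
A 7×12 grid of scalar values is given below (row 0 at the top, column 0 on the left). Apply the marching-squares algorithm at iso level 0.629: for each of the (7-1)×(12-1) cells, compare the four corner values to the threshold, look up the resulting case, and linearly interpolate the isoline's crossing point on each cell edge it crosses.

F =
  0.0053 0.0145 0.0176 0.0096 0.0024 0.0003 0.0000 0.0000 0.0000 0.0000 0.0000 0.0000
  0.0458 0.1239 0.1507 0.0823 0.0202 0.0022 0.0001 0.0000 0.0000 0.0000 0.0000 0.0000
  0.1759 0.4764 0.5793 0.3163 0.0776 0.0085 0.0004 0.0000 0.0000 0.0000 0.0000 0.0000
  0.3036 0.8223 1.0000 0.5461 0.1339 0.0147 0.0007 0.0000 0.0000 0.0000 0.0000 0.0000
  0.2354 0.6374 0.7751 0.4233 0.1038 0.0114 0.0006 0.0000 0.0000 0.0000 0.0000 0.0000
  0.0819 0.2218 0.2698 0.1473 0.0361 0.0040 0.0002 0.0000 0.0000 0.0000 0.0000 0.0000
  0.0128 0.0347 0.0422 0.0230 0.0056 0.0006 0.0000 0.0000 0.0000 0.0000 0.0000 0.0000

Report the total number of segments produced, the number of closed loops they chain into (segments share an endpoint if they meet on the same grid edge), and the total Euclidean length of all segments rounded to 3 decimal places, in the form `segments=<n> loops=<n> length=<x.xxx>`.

segments=8 loops=1 length=6.633

cell (2,0): code 0100 → (2.441,1.000)–(3.000,0.627)
cell (2,1): code 1100 → (2.118,2.000)–(2.441,1.000)
cell (2,2): code 1000 → (3.000,2.817)–(2.118,2.000)
cell (3,0): code 0110 → (3.000,0.627)–(4.000,0.979)
cell (3,2): code 1001 → (4.000,2.415)–(3.000,2.817)
cell (4,0): code 0010 → (4.000,0.979)–(4.020,1.000)
cell (4,1): code 0011 → (4.020,1.000)–(4.289,2.000)
cell (4,2): code 0001 → (4.289,2.000)–(4.000,2.415)
total: 8 segments, chained into 1 closed loop(s), length Σ = 6.633470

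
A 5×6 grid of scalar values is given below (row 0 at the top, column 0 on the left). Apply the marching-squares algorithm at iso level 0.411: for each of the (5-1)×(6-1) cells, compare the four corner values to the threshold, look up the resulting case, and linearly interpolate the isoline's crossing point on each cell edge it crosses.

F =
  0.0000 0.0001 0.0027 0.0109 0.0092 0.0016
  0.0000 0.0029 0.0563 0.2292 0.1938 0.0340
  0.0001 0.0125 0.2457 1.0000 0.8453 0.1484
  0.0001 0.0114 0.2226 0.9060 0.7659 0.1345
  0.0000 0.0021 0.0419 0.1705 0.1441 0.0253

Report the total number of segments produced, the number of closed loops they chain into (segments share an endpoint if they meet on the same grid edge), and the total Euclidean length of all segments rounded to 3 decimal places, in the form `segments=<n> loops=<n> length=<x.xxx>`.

cell (1,2): code 0100 → (1.236,3.000)–(2.000,2.219)
cell (1,3): code 1100 → (1.333,4.000)–(1.236,3.000)
cell (1,4): code 1000 → (2.000,4.623)–(1.333,4.000)
cell (2,2): code 0110 → (2.000,2.219)–(3.000,2.276)
cell (2,4): code 1001 → (3.000,4.562)–(2.000,4.623)
cell (3,2): code 0010 → (3.000,2.276)–(3.673,3.000)
cell (3,3): code 0011 → (3.673,3.000)–(3.571,4.000)
cell (3,4): code 0001 → (3.571,4.000)–(3.000,4.562)
total: 8 segments, chained into 1 closed loop(s), length Σ = 7.808304

segments=8 loops=1 length=7.808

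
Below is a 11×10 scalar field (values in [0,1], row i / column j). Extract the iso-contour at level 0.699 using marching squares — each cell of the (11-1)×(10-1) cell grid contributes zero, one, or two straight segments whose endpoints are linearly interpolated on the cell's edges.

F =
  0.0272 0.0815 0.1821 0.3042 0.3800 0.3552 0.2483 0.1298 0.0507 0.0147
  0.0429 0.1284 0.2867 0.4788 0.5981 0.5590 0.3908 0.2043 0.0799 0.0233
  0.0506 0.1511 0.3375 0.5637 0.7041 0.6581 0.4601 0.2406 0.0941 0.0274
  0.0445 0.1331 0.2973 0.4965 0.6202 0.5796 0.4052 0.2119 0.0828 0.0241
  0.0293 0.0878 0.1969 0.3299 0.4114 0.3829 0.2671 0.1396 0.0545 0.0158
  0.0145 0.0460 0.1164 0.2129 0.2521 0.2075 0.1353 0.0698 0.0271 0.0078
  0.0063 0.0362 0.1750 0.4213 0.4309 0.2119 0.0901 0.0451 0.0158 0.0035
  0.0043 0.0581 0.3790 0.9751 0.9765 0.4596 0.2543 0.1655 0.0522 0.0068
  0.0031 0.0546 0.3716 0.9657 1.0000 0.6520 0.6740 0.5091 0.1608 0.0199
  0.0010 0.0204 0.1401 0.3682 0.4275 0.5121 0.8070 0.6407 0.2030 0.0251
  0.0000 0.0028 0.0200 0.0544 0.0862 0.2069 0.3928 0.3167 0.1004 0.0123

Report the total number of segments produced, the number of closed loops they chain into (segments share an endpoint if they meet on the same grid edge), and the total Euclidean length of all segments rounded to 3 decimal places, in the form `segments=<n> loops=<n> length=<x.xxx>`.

segments=16 loops=3 length=10.579

cell (1,3): code 0100 → (1.952,4.000)–(2.000,3.964)
cell (1,4): code 1000 → (2.000,4.111)–(1.952,4.000)
cell (2,3): code 0010 → (2.000,3.964)–(2.061,4.000)
cell (2,4): code 0001 → (2.061,4.000)–(2.000,4.111)
cell (6,2): code 0100 → (6.501,3.000)–(7.000,2.537)
cell (6,3): code 1100 → (6.491,4.000)–(6.501,3.000)
cell (6,4): code 1000 → (7.000,4.537)–(6.491,4.000)
cell (7,2): code 0110 → (7.000,2.537)–(8.000,2.551)
cell (7,4): code 1001 → (8.000,4.865)–(7.000,4.537)
cell (8,2): code 0010 → (8.000,2.551)–(8.446,3.000)
cell (8,3): code 0011 → (8.446,3.000)–(8.526,4.000)
cell (8,4): code 0001 → (8.526,4.000)–(8.000,4.865)
cell (8,5): code 0100 → (8.188,6.000)–(9.000,5.634)
cell (8,6): code 1000 → (9.000,6.649)–(8.188,6.000)
cell (9,5): code 0010 → (9.000,5.634)–(9.261,6.000)
cell (9,6): code 0001 → (9.261,6.000)–(9.000,6.649)
total: 16 segments, chained into 3 closed loop(s), length Σ = 10.579399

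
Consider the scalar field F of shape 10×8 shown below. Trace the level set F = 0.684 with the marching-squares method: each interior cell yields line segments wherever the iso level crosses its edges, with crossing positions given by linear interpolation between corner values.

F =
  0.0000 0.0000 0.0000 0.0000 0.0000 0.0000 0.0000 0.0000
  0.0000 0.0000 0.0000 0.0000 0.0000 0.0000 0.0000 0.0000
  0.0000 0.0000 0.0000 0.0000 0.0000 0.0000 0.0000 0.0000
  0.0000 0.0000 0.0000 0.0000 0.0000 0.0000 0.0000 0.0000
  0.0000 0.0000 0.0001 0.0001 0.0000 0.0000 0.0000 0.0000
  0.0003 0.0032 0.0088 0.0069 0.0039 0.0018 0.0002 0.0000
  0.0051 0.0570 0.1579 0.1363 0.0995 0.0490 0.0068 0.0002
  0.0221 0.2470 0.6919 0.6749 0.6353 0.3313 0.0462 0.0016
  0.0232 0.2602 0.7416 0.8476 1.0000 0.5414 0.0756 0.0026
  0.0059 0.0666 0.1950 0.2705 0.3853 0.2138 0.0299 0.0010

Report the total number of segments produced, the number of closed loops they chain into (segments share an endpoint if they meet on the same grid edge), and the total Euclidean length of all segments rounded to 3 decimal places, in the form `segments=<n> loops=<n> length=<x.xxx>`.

segments=10 loops=1 length=7.203

cell (6,1): code 0100 → (6.985,2.000)–(7.000,1.982)
cell (6,2): code 1000 → (7.000,2.465)–(6.985,2.000)
cell (7,1): code 0110 → (7.000,1.982)–(8.000,1.880)
cell (7,2): code 1101 → (7.053,3.000)–(7.000,2.465)
cell (7,3): code 1100 → (7.134,4.000)–(7.053,3.000)
cell (7,4): code 1000 → (8.000,4.689)–(7.134,4.000)
cell (8,1): code 0010 → (8.000,1.880)–(8.105,2.000)
cell (8,2): code 0011 → (8.105,2.000)–(8.283,3.000)
cell (8,3): code 0011 → (8.283,3.000)–(8.514,4.000)
cell (8,4): code 0001 → (8.514,4.000)–(8.000,4.689)
total: 10 segments, chained into 1 closed loop(s), length Σ = 7.202530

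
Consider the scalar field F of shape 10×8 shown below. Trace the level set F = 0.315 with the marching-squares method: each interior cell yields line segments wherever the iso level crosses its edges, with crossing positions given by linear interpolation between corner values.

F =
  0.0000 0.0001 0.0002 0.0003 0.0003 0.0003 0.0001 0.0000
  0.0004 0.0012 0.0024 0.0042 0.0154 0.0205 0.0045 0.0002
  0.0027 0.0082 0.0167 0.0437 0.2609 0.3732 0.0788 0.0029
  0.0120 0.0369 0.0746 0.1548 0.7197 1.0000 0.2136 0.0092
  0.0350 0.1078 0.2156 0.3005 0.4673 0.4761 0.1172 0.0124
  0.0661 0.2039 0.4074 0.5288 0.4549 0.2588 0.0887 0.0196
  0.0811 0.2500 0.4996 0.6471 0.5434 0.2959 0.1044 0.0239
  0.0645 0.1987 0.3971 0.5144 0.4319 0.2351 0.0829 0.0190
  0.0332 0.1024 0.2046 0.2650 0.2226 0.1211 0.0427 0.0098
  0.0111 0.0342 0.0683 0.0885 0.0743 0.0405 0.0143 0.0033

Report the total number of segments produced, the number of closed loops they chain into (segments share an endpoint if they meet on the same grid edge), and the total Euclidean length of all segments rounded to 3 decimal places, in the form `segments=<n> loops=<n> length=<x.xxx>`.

segments=20 loops=1 length=16.536

cell (1,4): code 0100 → (1.835,5.000)–(2.000,4.482)
cell (1,5): code 1000 → (2.000,5.198)–(1.835,5.000)
cell (2,3): code 0100 → (2.118,4.000)–(3.000,3.284)
cell (2,4): code 1110 → (2.000,4.482)–(2.118,4.000)
cell (2,5): code 1001 → (3.000,5.871)–(2.000,5.198)
cell (3,3): code 0110 → (3.000,3.284)–(4.000,3.087)
cell (3,5): code 1001 → (4.000,5.449)–(3.000,5.871)
cell (4,1): code 0100 → (4.518,2.000)–(5.000,1.546)
cell (4,2): code 1100 → (4.064,3.000)–(4.518,2.000)
cell (4,3): code 1110 → (4.000,3.087)–(4.064,3.000)
cell (4,4): code 1011 → (5.000,4.713)–(4.741,5.000)
cell (4,5): code 0001 → (4.741,5.000)–(4.000,5.449)
cell (5,1): code 0110 → (5.000,1.546)–(6.000,1.260)
cell (5,4): code 1001 → (6.000,4.923)–(5.000,4.713)
cell (6,1): code 0110 → (6.000,1.260)–(7.000,1.586)
cell (6,4): code 1001 → (7.000,4.594)–(6.000,4.923)
cell (7,1): code 0010 → (7.000,1.586)–(7.426,2.000)
cell (7,2): code 0011 → (7.426,2.000)–(7.800,3.000)
cell (7,3): code 0011 → (7.800,3.000)–(7.559,4.000)
cell (7,4): code 0001 → (7.559,4.000)–(7.000,4.594)
total: 20 segments, chained into 1 closed loop(s), length Σ = 16.536432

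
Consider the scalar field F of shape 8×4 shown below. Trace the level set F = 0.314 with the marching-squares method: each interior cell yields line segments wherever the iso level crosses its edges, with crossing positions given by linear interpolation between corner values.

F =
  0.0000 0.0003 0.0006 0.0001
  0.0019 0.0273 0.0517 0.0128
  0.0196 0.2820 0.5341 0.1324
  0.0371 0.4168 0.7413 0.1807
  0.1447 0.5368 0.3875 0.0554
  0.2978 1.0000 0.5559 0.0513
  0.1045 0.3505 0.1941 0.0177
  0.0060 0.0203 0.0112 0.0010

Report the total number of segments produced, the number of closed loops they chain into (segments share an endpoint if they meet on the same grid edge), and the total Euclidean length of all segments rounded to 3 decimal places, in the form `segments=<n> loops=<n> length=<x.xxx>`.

cell (1,1): code 0100 → (1.544,2.000)–(2.000,1.127)
cell (1,2): code 1000 → (2.000,2.548)–(1.544,2.000)
cell (2,0): code 0100 → (2.237,1.000)–(3.000,0.729)
cell (2,1): code 1110 → (2.000,1.127)–(2.237,1.000)
cell (2,2): code 1001 → (3.000,2.762)–(2.000,2.548)
cell (3,0): code 0110 → (3.000,0.729)–(4.000,0.432)
cell (3,2): code 1001 → (4.000,2.221)–(3.000,2.762)
cell (4,0): code 0110 → (4.000,0.432)–(5.000,0.023)
cell (4,2): code 1001 → (5.000,2.479)–(4.000,2.221)
cell (5,0): code 0110 → (5.000,0.023)–(6.000,0.852)
cell (5,1): code 1011 → (6.000,1.233)–(5.669,2.000)
cell (5,2): code 0001 → (5.669,2.000)–(5.000,2.479)
cell (6,0): code 0010 → (6.000,0.852)–(6.111,1.000)
cell (6,1): code 0001 → (6.111,1.000)–(6.000,1.233)
total: 14 segments, chained into 1 closed loop(s), length Σ = 11.492341

segments=14 loops=1 length=11.492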